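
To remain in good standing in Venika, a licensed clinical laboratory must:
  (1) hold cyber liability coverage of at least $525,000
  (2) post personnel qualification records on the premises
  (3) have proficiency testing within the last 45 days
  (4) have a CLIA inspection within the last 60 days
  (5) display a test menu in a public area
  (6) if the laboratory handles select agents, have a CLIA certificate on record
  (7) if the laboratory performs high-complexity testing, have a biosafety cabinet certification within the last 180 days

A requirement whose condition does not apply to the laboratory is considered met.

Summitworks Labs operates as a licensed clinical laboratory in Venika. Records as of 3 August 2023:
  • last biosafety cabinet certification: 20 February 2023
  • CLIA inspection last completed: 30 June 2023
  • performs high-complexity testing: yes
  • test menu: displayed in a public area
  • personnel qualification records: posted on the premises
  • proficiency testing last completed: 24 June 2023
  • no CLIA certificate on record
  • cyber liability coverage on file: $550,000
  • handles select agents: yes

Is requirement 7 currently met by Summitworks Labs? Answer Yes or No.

Yes

7. condition 'performs high-complexity testing' holds; biosafety cabinet certification 164 days ago vs limit 180 → met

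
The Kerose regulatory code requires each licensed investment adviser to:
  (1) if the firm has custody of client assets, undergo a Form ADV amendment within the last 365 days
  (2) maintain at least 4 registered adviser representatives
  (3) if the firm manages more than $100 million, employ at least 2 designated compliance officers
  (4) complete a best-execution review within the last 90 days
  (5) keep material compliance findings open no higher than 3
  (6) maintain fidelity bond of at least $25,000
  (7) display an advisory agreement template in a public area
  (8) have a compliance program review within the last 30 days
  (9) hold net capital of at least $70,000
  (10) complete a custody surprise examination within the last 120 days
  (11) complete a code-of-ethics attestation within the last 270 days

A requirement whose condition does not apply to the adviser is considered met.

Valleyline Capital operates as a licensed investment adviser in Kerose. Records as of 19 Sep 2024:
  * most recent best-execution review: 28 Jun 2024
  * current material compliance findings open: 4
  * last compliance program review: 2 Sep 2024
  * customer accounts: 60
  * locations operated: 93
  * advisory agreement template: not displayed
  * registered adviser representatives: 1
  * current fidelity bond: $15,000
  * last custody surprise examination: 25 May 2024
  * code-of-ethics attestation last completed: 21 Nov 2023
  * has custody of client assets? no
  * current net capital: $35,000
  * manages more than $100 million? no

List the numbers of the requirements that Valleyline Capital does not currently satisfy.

2, 5, 6, 7, 9, 11

1. condition 'has custody of client assets' does not hold → requirement n/a → met
2. registered adviser representatives 1 < 4 → not met
3. condition 'manages more than $100 million' does not hold → requirement n/a → met
4. best-execution review 83 days ago vs limit 90 → met
5. material compliance findings open 4 > 3 → not met
6. fidelity bond $15,000 < $25,000 → not met
7. advisory agreement template absent → not met
8. compliance program review 17 days ago vs limit 30 → met
9. net capital $35,000 < $70,000 → not met
10. custody surprise examination 117 days ago vs limit 120 → met
11. code-of-ethics attestation 303 days ago vs limit 270 → not met
Not met: 2, 5, 6, 7, 9, 11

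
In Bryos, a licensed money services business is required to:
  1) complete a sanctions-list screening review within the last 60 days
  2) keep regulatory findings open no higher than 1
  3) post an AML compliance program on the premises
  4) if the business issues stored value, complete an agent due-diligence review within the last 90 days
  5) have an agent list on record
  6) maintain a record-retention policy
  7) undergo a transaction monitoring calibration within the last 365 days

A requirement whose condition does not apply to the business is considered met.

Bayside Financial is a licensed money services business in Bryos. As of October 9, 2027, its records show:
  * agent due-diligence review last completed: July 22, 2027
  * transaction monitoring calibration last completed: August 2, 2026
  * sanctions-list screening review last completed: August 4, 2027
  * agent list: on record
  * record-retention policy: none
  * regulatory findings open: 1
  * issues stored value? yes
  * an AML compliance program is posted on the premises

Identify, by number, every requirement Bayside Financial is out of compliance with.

1, 6, 7

1. sanctions-list screening review 66 days ago vs limit 60 → not met
2. regulatory findings open 1 ≤ 1 → met
3. AML compliance program present → met
4. condition 'issues stored value' holds; agent due-diligence review 79 days ago vs limit 90 → met
5. agent list present → met
6. record-retention policy absent → not met
7. transaction monitoring calibration 433 days ago vs limit 365 → not met
Not met: 1, 6, 7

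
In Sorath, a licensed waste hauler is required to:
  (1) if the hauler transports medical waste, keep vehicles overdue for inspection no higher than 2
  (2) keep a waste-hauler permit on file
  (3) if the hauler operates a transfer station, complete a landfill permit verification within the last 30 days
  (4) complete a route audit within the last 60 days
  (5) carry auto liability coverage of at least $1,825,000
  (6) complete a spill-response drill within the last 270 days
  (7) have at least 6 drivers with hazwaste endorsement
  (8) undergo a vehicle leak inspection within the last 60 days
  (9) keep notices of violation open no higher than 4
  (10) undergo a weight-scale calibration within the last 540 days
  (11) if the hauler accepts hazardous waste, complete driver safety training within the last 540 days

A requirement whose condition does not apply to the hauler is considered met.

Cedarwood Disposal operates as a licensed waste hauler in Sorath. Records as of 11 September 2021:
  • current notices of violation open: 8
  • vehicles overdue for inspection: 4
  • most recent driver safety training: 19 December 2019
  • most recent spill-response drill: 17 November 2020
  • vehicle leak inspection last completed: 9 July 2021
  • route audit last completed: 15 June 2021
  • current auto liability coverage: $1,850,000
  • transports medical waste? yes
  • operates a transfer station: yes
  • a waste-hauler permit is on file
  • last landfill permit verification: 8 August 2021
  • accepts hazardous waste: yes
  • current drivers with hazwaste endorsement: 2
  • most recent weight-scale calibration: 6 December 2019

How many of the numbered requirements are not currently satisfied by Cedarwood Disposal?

1. condition 'transports medical waste' holds; vehicles overdue for inspection 4 > 2 → not met
2. waste-hauler permit present → met
3. condition 'operates a transfer station' holds; landfill permit verification 34 days ago vs limit 30 → not met
4. route audit 88 days ago vs limit 60 → not met
5. auto liability coverage $1,850,000 ≥ $1,825,000 → met
6. spill-response drill 298 days ago vs limit 270 → not met
7. drivers with hazwaste endorsement 2 < 6 → not met
8. vehicle leak inspection 64 days ago vs limit 60 → not met
9. notices of violation open 8 > 4 → not met
10. weight-scale calibration 645 days ago vs limit 540 → not met
11. condition 'accepts hazardous waste' holds; driver safety training 632 days ago vs limit 540 → not met
Not met: 9 of 11

9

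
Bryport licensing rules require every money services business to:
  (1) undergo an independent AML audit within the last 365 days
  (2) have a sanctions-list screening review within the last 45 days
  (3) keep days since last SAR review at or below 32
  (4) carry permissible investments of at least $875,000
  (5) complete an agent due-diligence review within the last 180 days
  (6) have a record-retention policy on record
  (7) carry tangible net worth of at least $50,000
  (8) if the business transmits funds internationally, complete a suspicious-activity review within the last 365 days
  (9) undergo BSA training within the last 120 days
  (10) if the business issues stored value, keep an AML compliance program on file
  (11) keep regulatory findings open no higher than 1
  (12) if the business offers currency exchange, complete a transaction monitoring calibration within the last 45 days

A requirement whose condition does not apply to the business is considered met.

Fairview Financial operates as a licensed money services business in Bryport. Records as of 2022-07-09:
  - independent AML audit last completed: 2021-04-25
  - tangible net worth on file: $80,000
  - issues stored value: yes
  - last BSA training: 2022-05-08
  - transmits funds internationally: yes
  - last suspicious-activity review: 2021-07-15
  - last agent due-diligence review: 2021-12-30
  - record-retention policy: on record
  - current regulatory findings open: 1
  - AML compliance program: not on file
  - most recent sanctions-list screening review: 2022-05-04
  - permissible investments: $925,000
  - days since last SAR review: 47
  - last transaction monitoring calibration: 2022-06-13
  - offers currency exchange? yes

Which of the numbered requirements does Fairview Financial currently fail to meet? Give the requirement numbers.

1, 2, 3, 5, 10

1. independent AML audit 440 days ago vs limit 365 → not met
2. sanctions-list screening review 66 days ago vs limit 45 → not met
3. days since last SAR review 47 > 32 → not met
4. permissible investments $925,000 ≥ $875,000 → met
5. agent due-diligence review 191 days ago vs limit 180 → not met
6. record-retention policy present → met
7. tangible net worth $80,000 ≥ $50,000 → met
8. condition 'transmits funds internationally' holds; suspicious-activity review 359 days ago vs limit 365 → met
9. BSA training 62 days ago vs limit 120 → met
10. condition 'issues stored value' holds; AML compliance program absent → not met
11. regulatory findings open 1 ≤ 1 → met
12. condition 'offers currency exchange' holds; transaction monitoring calibration 26 days ago vs limit 45 → met
Not met: 1, 2, 3, 5, 10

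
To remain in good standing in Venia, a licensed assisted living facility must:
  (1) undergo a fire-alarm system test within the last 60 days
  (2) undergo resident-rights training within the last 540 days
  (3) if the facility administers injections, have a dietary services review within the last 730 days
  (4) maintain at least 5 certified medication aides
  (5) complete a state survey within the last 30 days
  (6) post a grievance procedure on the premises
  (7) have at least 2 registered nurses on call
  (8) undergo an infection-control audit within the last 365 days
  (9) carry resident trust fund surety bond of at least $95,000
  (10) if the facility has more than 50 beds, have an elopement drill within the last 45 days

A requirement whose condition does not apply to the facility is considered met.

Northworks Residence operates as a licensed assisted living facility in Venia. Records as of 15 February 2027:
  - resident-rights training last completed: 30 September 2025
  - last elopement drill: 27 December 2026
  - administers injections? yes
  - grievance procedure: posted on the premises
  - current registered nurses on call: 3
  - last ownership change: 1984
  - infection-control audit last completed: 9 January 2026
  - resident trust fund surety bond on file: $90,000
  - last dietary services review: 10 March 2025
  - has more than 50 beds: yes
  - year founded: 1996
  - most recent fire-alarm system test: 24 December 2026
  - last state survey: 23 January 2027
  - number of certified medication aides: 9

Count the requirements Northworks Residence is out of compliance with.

1. fire-alarm system test 53 days ago vs limit 60 → met
2. resident-rights training 503 days ago vs limit 540 → met
3. condition 'administers injections' holds; dietary services review 707 days ago vs limit 730 → met
4. certified medication aides 9 ≥ 5 → met
5. state survey 23 days ago vs limit 30 → met
6. grievance procedure present → met
7. registered nurses on call 3 ≥ 2 → met
8. infection-control audit 402 days ago vs limit 365 → not met
9. resident trust fund surety bond $90,000 < $95,000 → not met
10. condition 'has more than 50 beds' holds; elopement drill 50 days ago vs limit 45 → not met
Not met: 3 of 10

3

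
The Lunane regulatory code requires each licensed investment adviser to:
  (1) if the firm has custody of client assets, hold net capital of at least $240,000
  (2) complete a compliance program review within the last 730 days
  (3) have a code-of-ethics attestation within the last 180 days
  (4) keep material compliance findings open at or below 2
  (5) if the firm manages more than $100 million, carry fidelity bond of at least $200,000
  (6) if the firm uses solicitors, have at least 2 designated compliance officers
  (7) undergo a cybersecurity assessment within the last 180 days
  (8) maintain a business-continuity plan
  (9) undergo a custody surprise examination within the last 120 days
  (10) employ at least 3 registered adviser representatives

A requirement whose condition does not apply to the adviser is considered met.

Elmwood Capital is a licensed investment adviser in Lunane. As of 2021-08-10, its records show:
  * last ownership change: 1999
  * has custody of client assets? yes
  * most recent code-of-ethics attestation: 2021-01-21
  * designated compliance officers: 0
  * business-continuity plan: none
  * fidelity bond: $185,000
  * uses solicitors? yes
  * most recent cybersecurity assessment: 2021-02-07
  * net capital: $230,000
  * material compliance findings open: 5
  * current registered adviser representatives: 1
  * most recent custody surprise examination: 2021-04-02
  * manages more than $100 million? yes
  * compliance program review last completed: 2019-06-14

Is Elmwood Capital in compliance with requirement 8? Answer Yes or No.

No

8. business-continuity plan absent → not met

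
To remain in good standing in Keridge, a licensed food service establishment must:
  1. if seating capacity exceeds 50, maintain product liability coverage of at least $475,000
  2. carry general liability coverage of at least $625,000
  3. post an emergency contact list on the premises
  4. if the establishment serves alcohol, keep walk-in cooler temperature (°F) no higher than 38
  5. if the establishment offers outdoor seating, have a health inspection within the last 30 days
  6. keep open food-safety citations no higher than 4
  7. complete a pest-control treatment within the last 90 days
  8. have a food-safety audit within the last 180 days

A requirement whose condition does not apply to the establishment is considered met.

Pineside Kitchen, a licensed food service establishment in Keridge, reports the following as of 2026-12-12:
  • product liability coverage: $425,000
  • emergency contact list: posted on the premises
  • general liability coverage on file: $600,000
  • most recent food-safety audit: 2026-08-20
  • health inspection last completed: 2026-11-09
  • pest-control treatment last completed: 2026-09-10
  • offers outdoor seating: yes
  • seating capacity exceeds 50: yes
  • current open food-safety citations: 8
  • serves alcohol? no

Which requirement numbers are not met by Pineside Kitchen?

1. condition 'seating capacity exceeds 50' holds; product liability coverage $425,000 < $475,000 → not met
2. general liability coverage $600,000 < $625,000 → not met
3. emergency contact list present → met
4. condition 'serves alcohol' does not hold → requirement n/a → met
5. condition 'offers outdoor seating' holds; health inspection 33 days ago vs limit 30 → not met
6. open food-safety citations 8 > 4 → not met
7. pest-control treatment 93 days ago vs limit 90 → not met
8. food-safety audit 114 days ago vs limit 180 → met
Not met: 1, 2, 5, 6, 7

1, 2, 5, 6, 7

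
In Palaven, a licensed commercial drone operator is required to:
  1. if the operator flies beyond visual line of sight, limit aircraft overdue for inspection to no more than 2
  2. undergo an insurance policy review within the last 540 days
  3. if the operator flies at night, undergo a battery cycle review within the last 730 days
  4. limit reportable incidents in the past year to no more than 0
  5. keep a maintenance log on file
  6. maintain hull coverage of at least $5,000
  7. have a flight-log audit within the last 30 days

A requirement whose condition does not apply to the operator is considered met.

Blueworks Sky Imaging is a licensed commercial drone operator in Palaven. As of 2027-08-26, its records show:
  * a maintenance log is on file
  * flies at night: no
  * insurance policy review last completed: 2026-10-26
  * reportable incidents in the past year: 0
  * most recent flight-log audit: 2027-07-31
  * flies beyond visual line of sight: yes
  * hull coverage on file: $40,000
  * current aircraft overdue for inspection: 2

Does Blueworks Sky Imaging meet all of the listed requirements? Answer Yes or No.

1. condition 'flies beyond visual line of sight' holds; aircraft overdue for inspection 2 ≤ 2 → met
2. insurance policy review 304 days ago vs limit 540 → met
3. condition 'flies at night' does not hold → requirement n/a → met
4. reportable incidents in the past year 0 ≤ 0 → met
5. maintenance log present → met
6. hull coverage $40,000 ≥ $5,000 → met
7. flight-log audit 26 days ago vs limit 30 → met
All met.

Yes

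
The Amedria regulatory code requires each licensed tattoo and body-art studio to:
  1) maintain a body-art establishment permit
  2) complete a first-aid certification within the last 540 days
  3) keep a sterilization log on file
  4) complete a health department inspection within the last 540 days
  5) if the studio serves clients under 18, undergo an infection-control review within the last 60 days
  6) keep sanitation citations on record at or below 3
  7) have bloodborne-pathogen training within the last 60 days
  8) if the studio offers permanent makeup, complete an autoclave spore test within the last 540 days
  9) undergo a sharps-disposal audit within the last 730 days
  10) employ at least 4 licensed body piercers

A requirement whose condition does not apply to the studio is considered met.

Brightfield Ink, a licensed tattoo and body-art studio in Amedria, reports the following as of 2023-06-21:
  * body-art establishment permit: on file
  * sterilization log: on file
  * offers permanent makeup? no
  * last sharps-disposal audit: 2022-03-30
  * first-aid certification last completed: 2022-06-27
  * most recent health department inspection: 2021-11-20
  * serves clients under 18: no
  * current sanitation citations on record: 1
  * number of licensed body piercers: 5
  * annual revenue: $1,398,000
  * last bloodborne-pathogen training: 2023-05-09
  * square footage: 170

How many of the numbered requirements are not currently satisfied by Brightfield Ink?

1. body-art establishment permit present → met
2. first-aid certification 359 days ago vs limit 540 → met
3. sterilization log present → met
4. health department inspection 578 days ago vs limit 540 → not met
5. condition 'serves clients under 18' does not hold → requirement n/a → met
6. sanitation citations on record 1 ≤ 3 → met
7. bloodborne-pathogen training 43 days ago vs limit 60 → met
8. condition 'offers permanent makeup' does not hold → requirement n/a → met
9. sharps-disposal audit 448 days ago vs limit 730 → met
10. licensed body piercers 5 ≥ 4 → met
Not met: 1 of 10

1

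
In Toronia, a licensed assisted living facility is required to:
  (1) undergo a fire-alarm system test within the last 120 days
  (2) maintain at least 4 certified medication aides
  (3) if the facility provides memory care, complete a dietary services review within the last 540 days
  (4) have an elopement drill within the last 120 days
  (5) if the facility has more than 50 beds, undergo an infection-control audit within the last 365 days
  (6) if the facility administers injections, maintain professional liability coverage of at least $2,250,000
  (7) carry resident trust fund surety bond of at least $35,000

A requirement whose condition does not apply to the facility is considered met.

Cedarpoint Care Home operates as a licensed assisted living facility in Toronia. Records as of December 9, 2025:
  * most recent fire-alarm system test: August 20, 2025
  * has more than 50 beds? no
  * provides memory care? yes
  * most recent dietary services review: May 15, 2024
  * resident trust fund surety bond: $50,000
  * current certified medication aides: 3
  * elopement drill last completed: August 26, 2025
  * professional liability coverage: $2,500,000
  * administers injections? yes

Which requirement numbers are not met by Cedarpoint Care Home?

1. fire-alarm system test 111 days ago vs limit 120 → met
2. certified medication aides 3 < 4 → not met
3. condition 'provides memory care' holds; dietary services review 573 days ago vs limit 540 → not met
4. elopement drill 105 days ago vs limit 120 → met
5. condition 'has more than 50 beds' does not hold → requirement n/a → met
6. condition 'administers injections' holds; professional liability coverage $2,500,000 ≥ $2,250,000 → met
7. resident trust fund surety bond $50,000 ≥ $35,000 → met
Not met: 2, 3

2, 3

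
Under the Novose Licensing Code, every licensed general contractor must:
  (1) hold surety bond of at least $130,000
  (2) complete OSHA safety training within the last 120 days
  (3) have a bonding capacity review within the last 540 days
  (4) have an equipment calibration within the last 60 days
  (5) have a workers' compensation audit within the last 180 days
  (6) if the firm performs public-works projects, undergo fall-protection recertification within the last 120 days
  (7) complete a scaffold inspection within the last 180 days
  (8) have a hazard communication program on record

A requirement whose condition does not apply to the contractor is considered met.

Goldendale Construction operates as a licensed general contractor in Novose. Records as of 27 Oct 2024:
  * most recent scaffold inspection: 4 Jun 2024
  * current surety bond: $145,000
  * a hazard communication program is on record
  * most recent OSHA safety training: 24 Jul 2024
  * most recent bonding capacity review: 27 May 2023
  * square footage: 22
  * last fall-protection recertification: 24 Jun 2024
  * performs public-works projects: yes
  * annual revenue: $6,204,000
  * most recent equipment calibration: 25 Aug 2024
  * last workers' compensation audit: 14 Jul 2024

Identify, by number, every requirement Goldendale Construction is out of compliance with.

1. surety bond $145,000 ≥ $130,000 → met
2. OSHA safety training 95 days ago vs limit 120 → met
3. bonding capacity review 519 days ago vs limit 540 → met
4. equipment calibration 63 days ago vs limit 60 → not met
5. workers' compensation audit 105 days ago vs limit 180 → met
6. condition 'performs public-works projects' holds; fall-protection recertification 125 days ago vs limit 120 → not met
7. scaffold inspection 145 days ago vs limit 180 → met
8. hazard communication program present → met
Not met: 4, 6

4, 6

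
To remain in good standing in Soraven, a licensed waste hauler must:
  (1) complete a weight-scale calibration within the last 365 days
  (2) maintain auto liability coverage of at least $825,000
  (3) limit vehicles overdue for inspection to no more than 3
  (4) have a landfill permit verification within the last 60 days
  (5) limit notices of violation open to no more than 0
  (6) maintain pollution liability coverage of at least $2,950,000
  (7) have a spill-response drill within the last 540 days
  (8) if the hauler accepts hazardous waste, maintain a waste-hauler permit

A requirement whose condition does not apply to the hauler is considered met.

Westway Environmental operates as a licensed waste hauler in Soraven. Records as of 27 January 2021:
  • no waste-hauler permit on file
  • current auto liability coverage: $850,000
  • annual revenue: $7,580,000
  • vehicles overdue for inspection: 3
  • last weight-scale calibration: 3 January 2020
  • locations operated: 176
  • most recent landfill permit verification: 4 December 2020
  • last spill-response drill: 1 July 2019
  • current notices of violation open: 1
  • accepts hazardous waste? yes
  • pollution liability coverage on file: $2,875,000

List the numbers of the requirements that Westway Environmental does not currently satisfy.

1, 5, 6, 7, 8

1. weight-scale calibration 390 days ago vs limit 365 → not met
2. auto liability coverage $850,000 ≥ $825,000 → met
3. vehicles overdue for inspection 3 ≤ 3 → met
4. landfill permit verification 54 days ago vs limit 60 → met
5. notices of violation open 1 > 0 → not met
6. pollution liability coverage $2,875,000 < $2,950,000 → not met
7. spill-response drill 576 days ago vs limit 540 → not met
8. condition 'accepts hazardous waste' holds; waste-hauler permit absent → not met
Not met: 1, 5, 6, 7, 8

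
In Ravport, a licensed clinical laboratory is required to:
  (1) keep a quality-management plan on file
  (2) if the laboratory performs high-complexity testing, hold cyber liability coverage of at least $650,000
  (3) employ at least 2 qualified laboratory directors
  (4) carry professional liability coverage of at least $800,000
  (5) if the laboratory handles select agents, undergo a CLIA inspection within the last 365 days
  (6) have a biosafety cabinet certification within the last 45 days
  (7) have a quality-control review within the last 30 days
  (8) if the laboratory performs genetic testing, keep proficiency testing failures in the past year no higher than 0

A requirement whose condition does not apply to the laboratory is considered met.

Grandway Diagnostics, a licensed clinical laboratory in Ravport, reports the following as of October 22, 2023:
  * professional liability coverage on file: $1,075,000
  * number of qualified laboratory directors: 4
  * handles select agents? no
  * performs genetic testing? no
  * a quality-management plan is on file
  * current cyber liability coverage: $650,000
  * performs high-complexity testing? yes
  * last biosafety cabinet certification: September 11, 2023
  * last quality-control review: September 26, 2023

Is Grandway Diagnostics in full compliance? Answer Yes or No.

1. quality-management plan present → met
2. condition 'performs high-complexity testing' holds; cyber liability coverage $650,000 ≥ $650,000 → met
3. qualified laboratory directors 4 ≥ 2 → met
4. professional liability coverage $1,075,000 ≥ $800,000 → met
5. condition 'handles select agents' does not hold → requirement n/a → met
6. biosafety cabinet certification 41 days ago vs limit 45 → met
7. quality-control review 26 days ago vs limit 30 → met
8. condition 'performs genetic testing' does not hold → requirement n/a → met
All met.

Yes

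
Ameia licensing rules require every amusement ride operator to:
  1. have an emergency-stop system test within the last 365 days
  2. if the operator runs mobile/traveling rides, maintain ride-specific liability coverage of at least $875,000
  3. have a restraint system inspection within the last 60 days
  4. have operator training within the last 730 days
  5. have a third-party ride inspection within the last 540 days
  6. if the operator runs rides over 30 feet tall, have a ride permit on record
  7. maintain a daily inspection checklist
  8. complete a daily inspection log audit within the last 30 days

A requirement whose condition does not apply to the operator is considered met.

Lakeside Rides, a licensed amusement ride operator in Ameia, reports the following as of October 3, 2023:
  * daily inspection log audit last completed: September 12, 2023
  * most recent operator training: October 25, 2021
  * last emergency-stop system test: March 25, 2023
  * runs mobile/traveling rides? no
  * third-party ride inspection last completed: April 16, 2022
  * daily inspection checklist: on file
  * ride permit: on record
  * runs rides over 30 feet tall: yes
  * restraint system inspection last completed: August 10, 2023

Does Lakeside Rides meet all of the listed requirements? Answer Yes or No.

1. emergency-stop system test 192 days ago vs limit 365 → met
2. condition 'runs mobile/traveling rides' does not hold → requirement n/a → met
3. restraint system inspection 54 days ago vs limit 60 → met
4. operator training 708 days ago vs limit 730 → met
5. third-party ride inspection 535 days ago vs limit 540 → met
6. condition 'runs rides over 30 feet tall' holds; ride permit present → met
7. daily inspection checklist present → met
8. daily inspection log audit 21 days ago vs limit 30 → met
All met.

Yes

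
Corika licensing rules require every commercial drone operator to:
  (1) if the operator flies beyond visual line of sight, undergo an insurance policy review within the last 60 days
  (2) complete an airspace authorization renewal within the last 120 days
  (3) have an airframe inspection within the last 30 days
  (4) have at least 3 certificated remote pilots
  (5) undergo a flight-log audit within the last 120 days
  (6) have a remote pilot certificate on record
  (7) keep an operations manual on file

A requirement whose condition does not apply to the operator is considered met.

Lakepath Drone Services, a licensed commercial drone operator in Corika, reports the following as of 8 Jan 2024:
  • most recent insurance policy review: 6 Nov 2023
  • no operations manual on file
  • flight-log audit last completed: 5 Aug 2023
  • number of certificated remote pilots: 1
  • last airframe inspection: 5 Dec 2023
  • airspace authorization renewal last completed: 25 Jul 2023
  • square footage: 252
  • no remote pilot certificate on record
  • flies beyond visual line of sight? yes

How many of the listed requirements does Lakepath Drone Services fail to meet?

7

1. condition 'flies beyond visual line of sight' holds; insurance policy review 63 days ago vs limit 60 → not met
2. airspace authorization renewal 167 days ago vs limit 120 → not met
3. airframe inspection 34 days ago vs limit 30 → not met
4. certificated remote pilots 1 < 3 → not met
5. flight-log audit 156 days ago vs limit 120 → not met
6. remote pilot certificate absent → not met
7. operations manual absent → not met
Not met: 7 of 7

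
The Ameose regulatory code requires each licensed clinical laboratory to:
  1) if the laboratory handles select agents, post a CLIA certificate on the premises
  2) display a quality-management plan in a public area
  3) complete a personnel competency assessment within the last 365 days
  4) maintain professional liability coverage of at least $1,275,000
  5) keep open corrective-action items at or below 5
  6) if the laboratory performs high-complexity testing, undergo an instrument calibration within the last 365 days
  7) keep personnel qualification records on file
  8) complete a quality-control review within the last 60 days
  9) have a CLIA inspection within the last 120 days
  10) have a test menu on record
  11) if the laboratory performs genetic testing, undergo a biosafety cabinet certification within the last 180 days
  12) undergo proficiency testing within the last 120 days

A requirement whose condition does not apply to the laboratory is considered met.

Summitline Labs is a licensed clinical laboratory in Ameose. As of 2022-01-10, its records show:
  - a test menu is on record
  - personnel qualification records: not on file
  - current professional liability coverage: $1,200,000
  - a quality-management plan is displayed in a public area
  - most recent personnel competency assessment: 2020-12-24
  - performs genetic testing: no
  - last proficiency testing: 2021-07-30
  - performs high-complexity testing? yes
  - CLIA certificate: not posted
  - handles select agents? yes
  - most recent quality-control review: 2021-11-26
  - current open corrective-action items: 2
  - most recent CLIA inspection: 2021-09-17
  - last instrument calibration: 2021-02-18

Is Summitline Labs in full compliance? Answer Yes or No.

1. condition 'handles select agents' holds; CLIA certificate absent → not met
2. quality-management plan present → met
3. personnel competency assessment 382 days ago vs limit 365 → not met
4. professional liability coverage $1,200,000 < $1,275,000 → not met
5. open corrective-action items 2 ≤ 5 → met
6. condition 'performs high-complexity testing' holds; instrument calibration 326 days ago vs limit 365 → met
7. personnel qualification records absent → not met
8. quality-control review 45 days ago vs limit 60 → met
9. CLIA inspection 115 days ago vs limit 120 → met
10. test menu present → met
11. condition 'performs genetic testing' does not hold → requirement n/a → met
12. proficiency testing 164 days ago vs limit 120 → not met
Not met: 1, 3, 4, 7, 12

No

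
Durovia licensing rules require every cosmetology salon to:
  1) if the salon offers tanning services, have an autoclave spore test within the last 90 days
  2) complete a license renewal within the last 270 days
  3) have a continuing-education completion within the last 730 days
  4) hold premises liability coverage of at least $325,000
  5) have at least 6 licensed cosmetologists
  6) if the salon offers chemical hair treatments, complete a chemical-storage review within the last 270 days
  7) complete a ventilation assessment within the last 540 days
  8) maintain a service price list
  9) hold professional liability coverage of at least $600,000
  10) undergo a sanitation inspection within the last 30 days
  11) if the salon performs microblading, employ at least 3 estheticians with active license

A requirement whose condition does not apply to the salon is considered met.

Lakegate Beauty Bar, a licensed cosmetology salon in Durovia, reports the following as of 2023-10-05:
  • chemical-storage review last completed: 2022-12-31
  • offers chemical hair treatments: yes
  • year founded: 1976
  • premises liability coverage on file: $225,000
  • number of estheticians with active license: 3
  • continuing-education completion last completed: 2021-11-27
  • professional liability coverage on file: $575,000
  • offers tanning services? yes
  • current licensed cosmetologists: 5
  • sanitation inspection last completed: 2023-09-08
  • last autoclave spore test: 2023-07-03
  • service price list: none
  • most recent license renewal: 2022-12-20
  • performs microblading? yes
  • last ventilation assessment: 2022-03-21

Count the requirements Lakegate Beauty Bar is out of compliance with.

1. condition 'offers tanning services' holds; autoclave spore test 94 days ago vs limit 90 → not met
2. license renewal 289 days ago vs limit 270 → not met
3. continuing-education completion 677 days ago vs limit 730 → met
4. premises liability coverage $225,000 < $325,000 → not met
5. licensed cosmetologists 5 < 6 → not met
6. condition 'offers chemical hair treatments' holds; chemical-storage review 278 days ago vs limit 270 → not met
7. ventilation assessment 563 days ago vs limit 540 → not met
8. service price list absent → not met
9. professional liability coverage $575,000 < $600,000 → not met
10. sanitation inspection 27 days ago vs limit 30 → met
11. condition 'performs microblading' holds; estheticians with active license 3 ≥ 3 → met
Not met: 8 of 11

8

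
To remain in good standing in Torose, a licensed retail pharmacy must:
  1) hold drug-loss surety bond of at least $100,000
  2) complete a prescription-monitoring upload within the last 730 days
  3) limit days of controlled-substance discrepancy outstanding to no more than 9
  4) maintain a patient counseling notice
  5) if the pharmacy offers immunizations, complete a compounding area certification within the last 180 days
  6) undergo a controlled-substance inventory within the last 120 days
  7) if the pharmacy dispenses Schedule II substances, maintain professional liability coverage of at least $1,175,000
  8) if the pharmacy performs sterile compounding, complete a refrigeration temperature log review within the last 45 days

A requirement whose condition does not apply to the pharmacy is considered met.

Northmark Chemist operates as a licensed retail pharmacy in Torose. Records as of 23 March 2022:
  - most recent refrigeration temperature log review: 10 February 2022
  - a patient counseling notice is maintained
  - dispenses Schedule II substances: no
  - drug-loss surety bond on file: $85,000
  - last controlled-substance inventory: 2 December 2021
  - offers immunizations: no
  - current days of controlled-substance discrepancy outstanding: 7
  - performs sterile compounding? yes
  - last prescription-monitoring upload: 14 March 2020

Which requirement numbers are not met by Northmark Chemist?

1, 2

1. drug-loss surety bond $85,000 < $100,000 → not met
2. prescription-monitoring upload 739 days ago vs limit 730 → not met
3. days of controlled-substance discrepancy outstanding 7 ≤ 9 → met
4. patient counseling notice present → met
5. condition 'offers immunizations' does not hold → requirement n/a → met
6. controlled-substance inventory 111 days ago vs limit 120 → met
7. condition 'dispenses Schedule II substances' does not hold → requirement n/a → met
8. condition 'performs sterile compounding' holds; refrigeration temperature log review 41 days ago vs limit 45 → met
Not met: 1, 2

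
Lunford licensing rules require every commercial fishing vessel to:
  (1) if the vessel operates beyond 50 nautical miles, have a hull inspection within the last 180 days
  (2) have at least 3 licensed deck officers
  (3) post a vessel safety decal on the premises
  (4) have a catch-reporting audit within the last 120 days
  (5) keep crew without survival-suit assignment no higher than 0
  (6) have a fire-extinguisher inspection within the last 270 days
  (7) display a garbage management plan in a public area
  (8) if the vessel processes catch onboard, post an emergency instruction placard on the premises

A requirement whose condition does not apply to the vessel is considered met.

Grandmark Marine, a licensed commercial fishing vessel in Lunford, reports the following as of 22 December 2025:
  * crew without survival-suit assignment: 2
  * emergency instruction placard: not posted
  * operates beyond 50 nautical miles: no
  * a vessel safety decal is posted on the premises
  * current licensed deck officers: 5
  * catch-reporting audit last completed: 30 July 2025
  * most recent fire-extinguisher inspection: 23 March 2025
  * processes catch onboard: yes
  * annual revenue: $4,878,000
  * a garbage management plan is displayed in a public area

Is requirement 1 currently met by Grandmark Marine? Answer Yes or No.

1. condition 'operates beyond 50 nautical miles' does not hold → requirement n/a → met

Yes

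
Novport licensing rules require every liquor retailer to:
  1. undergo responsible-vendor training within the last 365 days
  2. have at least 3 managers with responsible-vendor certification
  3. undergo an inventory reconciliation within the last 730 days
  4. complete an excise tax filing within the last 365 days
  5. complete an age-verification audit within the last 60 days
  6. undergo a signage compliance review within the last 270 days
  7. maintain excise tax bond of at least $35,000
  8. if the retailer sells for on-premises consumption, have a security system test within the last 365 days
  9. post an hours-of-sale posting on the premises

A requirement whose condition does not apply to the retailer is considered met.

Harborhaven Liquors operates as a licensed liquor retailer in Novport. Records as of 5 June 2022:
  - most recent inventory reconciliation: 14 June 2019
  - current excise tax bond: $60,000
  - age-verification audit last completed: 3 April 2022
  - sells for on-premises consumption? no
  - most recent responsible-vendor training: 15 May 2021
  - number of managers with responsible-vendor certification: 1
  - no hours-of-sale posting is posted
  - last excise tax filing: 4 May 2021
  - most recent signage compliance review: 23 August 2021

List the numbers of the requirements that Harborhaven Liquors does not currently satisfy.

1. responsible-vendor training 386 days ago vs limit 365 → not met
2. managers with responsible-vendor certification 1 < 3 → not met
3. inventory reconciliation 1087 days ago vs limit 730 → not met
4. excise tax filing 397 days ago vs limit 365 → not met
5. age-verification audit 63 days ago vs limit 60 → not met
6. signage compliance review 286 days ago vs limit 270 → not met
7. excise tax bond $60,000 ≥ $35,000 → met
8. condition 'sells for on-premises consumption' does not hold → requirement n/a → met
9. hours-of-sale posting absent → not met
Not met: 1, 2, 3, 4, 5, 6, 9

1, 2, 3, 4, 5, 6, 9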